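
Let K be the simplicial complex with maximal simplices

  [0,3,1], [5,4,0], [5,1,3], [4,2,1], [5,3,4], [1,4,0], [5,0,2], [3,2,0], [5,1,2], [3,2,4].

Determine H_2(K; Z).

H_2 = 0.

Fix the vertex order 0 < 1 < 2 < 3 < 4 < 5 and write every simplex with vertices in increasing order. Then dim K = 2 and the simplices of K are:

  0-simplices (6): [0], [1], [2], [3], [4], [5]
  1-simplices (15): [0,1], [0,2], [0,3], [0,4], [0,5], [1,2], [1,3], [1,4], [1,5], [2,3], [2,4], [2,5], [3,4], [3,5], [4,5]
  2-simplices (10): [0,1,3], [0,1,4], [0,2,3], [0,2,5], [0,4,5], [1,2,4], [1,2,5], [1,3,5], [2,3,4], [3,4,5]

Hence C_0 ≅ Z^6, C_1 ≅ Z^15, C_2 ≅ Z^10.

The boundary map ∂_1: C_1 → C_0 is given by ∂[p,q] = [q] − [p]. For instance
  ∂[0,2] = [2] − [0].
The resulting 6×15 matrix has rank 5, and its Smith normal form has invariant factors (1,1,1,1,1).

The boundary map ∂_2: C_2 → C_1 acts by ∂[p,q,r] = [q,r] − [p,r] + [p,q]. For instance
  ∂[0,1,4] = [1,4] − [0,4] + [0,1],
  ∂[3,4,5] = [4,5] − [3,5] + [3,4].
This gives a 15×10 integer matrix of rank 10; reducing to Smith normal form yields diagonal entries (1,1,1,1,1,1,1,1,1,2).

From H_k ≅ ker(∂_k) / im(∂_{k+1}) we obtain:

  H_2: rank ker ∂_2 − rank ∂_3 = (10 − 10) − 0 = 0, and there is no ∂_3, so H_2 = 0.

(K is a triangulation of the real projective plane RP^2.)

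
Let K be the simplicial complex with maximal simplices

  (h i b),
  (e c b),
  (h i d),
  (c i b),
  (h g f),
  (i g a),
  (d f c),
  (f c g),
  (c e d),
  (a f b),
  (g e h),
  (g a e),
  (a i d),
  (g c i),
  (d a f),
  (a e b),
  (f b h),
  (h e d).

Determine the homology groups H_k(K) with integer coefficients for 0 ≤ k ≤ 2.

H_0 = Z,  H_1 = Z^2,  H_2 = Z.

We work with the vertex ordering a < b < c < d < e < f < g < h < i. The simplices of K, each written with vertices in increasing order, are:

  0-simplices (9): a, b, c, d, e, f, g, h, i
  1-simplices (27): ab, ad, ae, af, ag, ai, bc, be, bf, bh, bi, cd, ce, cf, cg, ci, de, df, dh, di, eg, eh, fg, fh, gh, gi, hi
  2-simplices (18): abe, abf, adf, adi, aeg, agi, bce, bci, bfh, bhi, cde, cdf, cfg, cgi, deh, dhi, egh, fgh

so the chain groups are C_0 ≅ Z^9, C_1 ≅ Z^27, C_2 ≅ Z^18.

Boundary ∂_1: C_1 → C_0 sends each edge [p,q] (with p < q) to q − p. For instance
  ∂di = i − d.
As a 9×27 matrix over Z this has rank 8, with invariant factors (1,1,1,1,1,1,1,1).

The boundary map ∂_2: C_2 → C_1 sends each 2-simplex [p,q,r] to [q,r] − [p,r] + [p,q]. For instance
  ∂bfh = fh − bh + bf,
  ∂agi = gi − ai + ag.
This gives a 27×18 integer matrix of rank 17; reducing to Smith normal form yields diagonal entries (1,1,1,1,1,1,1,1,1,1,1,1,1,1,1,1,1).

Computing H_k = (kernel of ∂_k) / (image of ∂_{k+1}):

  H_0: rank C_0 − rank ∂_1 = 9 − 8 = 1, and the invariant factors of ∂_1 are all 1, so H_0 ≅ Z.
  H_1: rank ker ∂_1 − rank ∂_2 = (27 − 8) − 17 = 2, and the invariant factors of ∂_2 are all 1, so H_1 ≅ Z^2.
  H_2: rank ker ∂_2 − rank ∂_3 = (18 − 17) − 0 = 1, and there is no ∂_3, so H_2 ≅ Z.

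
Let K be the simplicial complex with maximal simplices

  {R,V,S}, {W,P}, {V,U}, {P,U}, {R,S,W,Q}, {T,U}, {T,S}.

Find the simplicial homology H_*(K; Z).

We work with the vertex ordering P < Q < R < S < T < U < V < W. The simplices of K, each written with vertices in increasing order, are:

  0-simplices (8): P, Q, R, S, T, U, V, W
  1-simplices (13): PU, PW, QR, QS, QW, RS, RV, RW, ST, SV, SW, TU, UV
  2-simplices (5): QRS, QRW, QSW, RSV, RSW
  3-simplices (1): QRSW

so the chain groups are C_0 ≅ Z^8, C_1 ≅ Z^13, C_2 ≅ Z^5, C_3 ≅ Z^1.

∂_1: C_1 → C_0 is given by ∂[p,q] = [q] − [p].
The 8×13 boundary matrix has rank 7 and Smith normal form diag(1,1,1,1,1,1,1).

Boundary ∂_2: C_2 → C_1 acts by ∂[p,q,r] = [q,r] − [p,r] + [p,q]. For instance
  ∂QSW = SW − QW + QS,
  ∂RSV = SV − RV + RS.
The 13×5 boundary matrix has rank 4 and Smith normal form diag(1,1,1,1).

The boundary map ∂_3: C_3 → C_2 sends each 3-simplex σ to the alternating sum Σ_i (−1)^i (σ with its i-th vertex removed). For instance
  ∂QRSW = RSW − QSW + QRW − QRS.
As a 5×1 matrix over Z this has rank 1, with invariant factors (1).

From H_k ≅ ker(∂_k) / im(∂_{k+1}) we obtain:

  H_0: rank C_0 − rank ∂_1 = 8 − 7 = 1, and the invariant factors of ∂_1 are all 1, so H_0 ≅ Z.
  H_1: rank ker ∂_1 − rank ∂_2 = (13 − 7) − 4 = 2, and the invariant factors of ∂_2 are all 1, so H_1 ≅ Z^2.
  H_2: rank ker ∂_2 − rank ∂_3 = (5 − 4) − 1 = 0, and the invariant factors of ∂_3 are all 1, so H_2 ≅ 0.
  H_3: rank ker ∂_3 − rank ∂_4 = (1 − 1) − 0 = 0, and there is no ∂_4, so H_3 ≅ 0.

H_0 ≅ Z,  H_1 ≅ Z^2,  H_2 = 0,  H_3 = 0.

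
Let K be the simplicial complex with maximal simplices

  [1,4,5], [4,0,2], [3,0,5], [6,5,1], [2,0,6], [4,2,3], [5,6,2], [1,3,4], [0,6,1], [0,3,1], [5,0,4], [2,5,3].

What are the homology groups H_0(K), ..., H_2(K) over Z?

H_0 ≅ Z,  H_1 ≅ Z/2,  H_2 = 0.

Fix the vertex order 0 < 1 < 2 < 3 < 4 < 5 < 6 and write every simplex with vertices in increasing order. Then dim K = 2 and the simplices of K are:

  0-simplices (7): [0], [1], [2], [3], [4], [5], [6]
  1-simplices (18): [0,1], [0,2], [0,3], [0,4], [0,5], [0,6], [1,3], [1,4], [1,5], [1,6], [2,3], [2,4], [2,5], [2,6], [3,4], [3,5], [4,5], [5,6]
  2-simplices (12): [0,1,3], [0,1,6], [0,2,4], [0,2,6], [0,3,5], [0,4,5], [1,3,4], [1,4,5], [1,5,6], [2,3,4], [2,3,5], [2,5,6]

so the chain groups are C_0 ≅ Z^7, C_1 ≅ Z^18, C_2 ≅ Z^12.

Boundary ∂_1: C_1 → C_0 maps an edge to its endpoints' difference, ∂[p,q] = q − p.
The 7×18 boundary matrix has rank 6 and Smith normal form diag(1,1,1,1,1,1).

The boundary map ∂_2: C_2 → C_1 acts by ∂[p,q,r] = [q,r] − [p,r] + [p,q]. For instance
  ∂[0,1,3] = [1,3] − [0,3] + [0,1],
  ∂[2,5,6] = [5,6] − [2,6] + [2,5].
The 18×12 boundary matrix has rank 12 and Smith normal form diag(1,1,1,1,1,1,1,1,1,1,1,2).

Now H_k = ker ∂_k / im ∂_{k+1}, so:

  H_0: rank C_0 − rank ∂_1 = 7 − 6 = 1, and the invariant factors of ∂_1 are all 1, so H_0 = Z.
  H_1: rank ker ∂_1 − rank ∂_2 = (18 − 6) − 12 = 0, and ∂_2 has invariant factor 2 > 1, so H_1 = Z/2.
  H_2: rank ker ∂_2 − rank ∂_3 = (12 − 12) − 0 = 0, and there is no ∂_3, so H_2 = 0.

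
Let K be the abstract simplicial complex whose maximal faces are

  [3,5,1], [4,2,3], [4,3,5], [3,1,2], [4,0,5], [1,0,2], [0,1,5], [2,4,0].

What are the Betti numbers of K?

b_0 = 1, b_1 = 0, b_2 = 1.

We work with the vertex ordering 0 < 1 < 2 < 3 < 4 < 5. The simplices of K, each written with vertices in increasing order, are:

  0-simplices (6): [0], [1], [2], [3], [4], [5]
  1-simplices (12): [0,1], [0,2], [0,4], [0,5], [1,2], [1,3], [1,5], [2,3], [2,4], [3,4], [3,5], [4,5]
  2-simplices (8): [0,1,2], [0,1,5], [0,2,4], [0,4,5], [1,2,3], [1,3,5], [2,3,4], [3,4,5]

giving chain groups C_0 ≅ Z^6, C_1 ≅ Z^12, C_2 ≅ Z^8.

∂_1: C_1 → C_0 is given by ∂[p,q] = [q] − [p]. For instance
  ∂[0,4] = [4] − [0].
The 6×12 boundary matrix has rank 5 and Smith normal form diag(1,1,1,1,1).

Boundary ∂_2: C_2 → C_1 maps a triangle to the signed sum of its edges. For instance
  ∂[1,2,3] = [2,3] − [1,3] + [1,2],
  ∂[2,3,4] = [3,4] − [2,4] + [2,3].
The resulting 12×8 matrix has rank 7, and its Smith normal form has invariant factors (1,1,1,1,1,1,1).

From H_k ≅ ker(∂_k) / im(∂_{k+1}) we obtain:

  H_0: rank C_0 − rank ∂_1 = 6 − 5 = 1, and the invariant factors of ∂_1 are all 1, so H_0 = Z.
  H_1: rank ker ∂_1 − rank ∂_2 = (12 − 5) − 7 = 0, and the invariant factors of ∂_2 are all 1, so H_1 = 0.
  H_2: rank ker ∂_2 − rank ∂_3 = (8 − 7) − 0 = 1, and there is no ∂_3, so H_2 = Z.

As a check, the Euler characteristic is 6 − 12 + 8 = 2, which agrees with 1 − 0 + 1 = 2.

Hence the Betti numbers are b_0 = 1, b_1 = 0, b_2 = 1.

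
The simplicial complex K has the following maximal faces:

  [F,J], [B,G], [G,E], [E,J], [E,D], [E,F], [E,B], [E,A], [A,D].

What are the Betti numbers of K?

Fix the vertex order A < B < D < E < F < G < J and write every simplex with vertices in increasing order. Then dim K = 1 and the simplices of K are:

  0-simplices (7): A, B, D, E, F, G, J
  1-simplices (9): AD, AE, BE, BG, DE, EF, EG, EJ, FJ

Hence C_0 ≅ Z^7, C_1 ≅ Z^9.

The boundary map ∂_1: C_1 → C_0 sends each edge [p,q] (with p < q) to q − p.
The 7×9 boundary matrix has rank 6 and Smith normal form diag(1,1,1,1,1,1).

Reading off H_k = ker ∂_k / im ∂_{k+1}:

  H_0: rank C_0 − rank ∂_1 = 7 − 6 = 1, and the invariant factors of ∂_1 are all 1, so H_0 = Z.
  H_1: rank ker ∂_1 − rank ∂_2 = (9 − 6) − 0 = 3, and there is no ∂_2, so H_1 = Z^3.

As a check, the Euler characteristic is 7 − 9 = -2, which agrees with 1 − 3 = -2.

Hence the Betti numbers are b_0 = 1, b_1 = 3.

b_0 = 1, b_1 = 3.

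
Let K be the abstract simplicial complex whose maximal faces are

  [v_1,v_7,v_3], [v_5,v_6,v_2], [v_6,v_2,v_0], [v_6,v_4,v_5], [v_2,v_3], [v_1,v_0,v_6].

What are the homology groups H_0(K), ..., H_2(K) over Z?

H_0 ≅ Z,  H_1 ≅ Z,  H_2 = 0.

We work with the vertex ordering v_0 < v_1 < v_2 < v_3 < v_4 < v_5 < v_6 < v_7. The simplices of K, each written with vertices in increasing order, are:

  0-simplices (8): [v_0], [v_1], [v_2], [v_3], [v_4], [v_5], [v_6], [v_7]
  1-simplices (13): [v_0,v_1], [v_0,v_2], [v_0,v_6], [v_1,v_3], [v_1,v_6], [v_1,v_7], [v_2,v_3], [v_2,v_5], [v_2,v_6], [v_3,v_7], [v_4,v_5], [v_4,v_6], [v_5,v_6]
  2-simplices (5): [v_0,v_1,v_6], [v_0,v_2,v_6], [v_1,v_3,v_7], [v_2,v_5,v_6], [v_4,v_5,v_6]

so the chain groups are C_0 ≅ Z^8, C_1 ≅ Z^13, C_2 ≅ Z^5.

Boundary ∂_1: C_1 → C_0 is given by ∂[p,q] = [q] − [p].
This gives a 8×13 integer matrix of rank 7; reducing to Smith normal form yields diagonal entries (1,1,1,1,1,1,1).

∂_2: C_2 → C_1 maps a triangle to the signed sum of its edges. For instance
  ∂[v_2,v_5,v_6] = [v_5,v_6] − [v_2,v_6] + [v_2,v_5],
  ∂[v_1,v_3,v_7] = [v_3,v_7] − [v_1,v_7] + [v_1,v_3].
As a 13×5 matrix over Z this has rank 5, with invariant factors (1,1,1,1,1).

Computing H_k = (kernel of ∂_k) / (image of ∂_{k+1}):

  H_0: rank C_0 − rank ∂_1 = 8 − 7 = 1, and the invariant factors of ∂_1 are all 1, so H_0 = Z.
  H_1: rank ker ∂_1 − rank ∂_2 = (13 − 7) − 5 = 1, and the invariant factors of ∂_2 are all 1, so H_1 = Z.
  H_2: rank ker ∂_2 − rank ∂_3 = (5 − 5) − 0 = 0, and there is no ∂_3, so H_2 = 0.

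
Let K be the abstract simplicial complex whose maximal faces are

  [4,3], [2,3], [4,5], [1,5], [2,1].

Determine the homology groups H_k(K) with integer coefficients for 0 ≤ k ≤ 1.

H_0 = Z,  H_1 = Z.

Take the total order 1 < 2 < 3 < 4 < 5 on the vertex set. Then K (dimension 1) consists of the simplices:

  0-simplices (5): [1], [2], [3], [4], [5]
  1-simplices (5): [1,2], [1,5], [2,3], [3,4], [4,5]

Hence C_0 ≅ Z^5, C_1 ≅ Z^5.

The boundary map ∂_1: C_1 → C_0 maps an edge to its endpoints' difference, ∂[p,q] = q − p. For instance
  ∂[1,5] = [5] − [1].
The 5×5 boundary matrix has rank 4 and Smith normal form diag(1,1,1,1).

Now H_k = ker ∂_k / im ∂_{k+1}, so:

  H_0: rank C_0 − rank ∂_1 = 5 − 4 = 1, and the invariant factors of ∂_1 are all 1, so H_0 = Z.
  H_1: rank ker ∂_1 − rank ∂_2 = (5 − 4) − 0 = 1, and there is no ∂_2, so H_1 = Z.

As a check, the Euler characteristic is 5 − 5 = 0, which agrees with 1 − 1 = 0.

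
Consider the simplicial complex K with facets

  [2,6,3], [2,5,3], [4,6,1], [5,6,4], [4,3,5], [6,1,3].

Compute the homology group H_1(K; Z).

H_1 ≅ Z.

Fix the vertex order 1 < 2 < 3 < 4 < 5 < 6 and write every simplex with vertices in increasing order. Then dim K = 2 and the simplices of K are:

  0-simplices (6): [1], [2], [3], [4], [5], [6]
  1-simplices (12): [1,3], [1,4], [1,6], [2,3], [2,5], [2,6], [3,4], [3,5], [3,6], [4,5], [4,6], [5,6]
  2-simplices (6): [1,3,6], [1,4,6], [2,3,5], [2,3,6], [3,4,5], [4,5,6]

giving chain groups C_0 ≅ Z^6, C_1 ≅ Z^12, C_2 ≅ Z^6.

∂_1: C_1 → C_0 sends each edge [p,q] (with p < q) to q − p. For instance
  ∂[2,3] = [3] − [2].
This gives a 6×12 integer matrix of rank 5; reducing to Smith normal form yields diagonal entries (1,1,1,1,1).

Boundary ∂_2: C_2 → C_1 acts by ∂[p,q,r] = [q,r] − [p,r] + [p,q]. For instance
  ∂[3,4,5] = [4,5] − [3,5] + [3,4],
  ∂[4,5,6] = [5,6] − [4,6] + [4,5].
The 12×6 boundary matrix has rank 6 and Smith normal form diag(1,1,1,1,1,1).

From H_k ≅ ker(∂_k) / im(∂_{k+1}) we obtain:

  H_1: rank ker ∂_1 − rank ∂_2 = (12 − 5) − 6 = 1, and the invariant factors of ∂_2 are all 1, so H_1 ≅ Z.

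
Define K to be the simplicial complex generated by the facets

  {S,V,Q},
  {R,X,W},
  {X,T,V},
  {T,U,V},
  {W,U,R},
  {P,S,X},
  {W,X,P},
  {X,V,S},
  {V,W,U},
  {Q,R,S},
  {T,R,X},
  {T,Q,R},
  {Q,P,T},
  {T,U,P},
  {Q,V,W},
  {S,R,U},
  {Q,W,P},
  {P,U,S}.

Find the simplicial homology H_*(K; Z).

K has 9 vertices, 27 edges, 18 triangles.
rank ∂_0 = 0, rank ∂_1 = 8 ⇒ b_0 = 9 − 0 − 8 = 1; all invariant factors of ∂_1 are 1 so no torsion. So H_0 = Z.
rank ∂_1 = 8, rank ∂_2 = 17 ⇒ b_1 = 27 − 8 − 17 = 2; all invariant factors of ∂_2 are 1 so no torsion. So H_1 = Z^2.
rank ∂_2 = 17, rank ∂_3 = 0 ⇒ b_2 = 18 − 17 − 0 = 1. So H_2 = Z.

H_0 = Z,  H_1 = Z^2,  H_2 = Z.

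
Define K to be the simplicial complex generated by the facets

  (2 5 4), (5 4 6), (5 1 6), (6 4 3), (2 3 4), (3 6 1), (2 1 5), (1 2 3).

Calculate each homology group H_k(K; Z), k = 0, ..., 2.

H_0 = Z,  H_1 = 0,  H_2 = Z.

Take the total order 1 < 2 < 3 < 4 < 5 < 6 on the vertex set. Then K (dimension 2) consists of the simplices:

  0-simplices (6): [1], [2], [3], [4], [5], [6]
  1-simplices (12): [1,2], [1,3], [1,5], [1,6], [2,3], [2,4], [2,5], [3,4], [3,6], [4,5], [4,6], [5,6]
  2-simplices (8): [1,2,3], [1,2,5], [1,3,6], [1,5,6], [2,3,4], [2,4,5], [3,4,6], [4,5,6]

Hence C_0 ≅ Z^6, C_1 ≅ Z^12, C_2 ≅ Z^8.

Boundary ∂_1: C_1 → C_0 is given by ∂[p,q] = [q] − [p]. For instance
  ∂[1,6] = [6] − [1].
This gives a 6×12 integer matrix of rank 5; reducing to Smith normal form yields diagonal entries (1,1,1,1,1).

The boundary map ∂_2: C_2 → C_1 acts by ∂[p,q,r] = [q,r] − [p,r] + [p,q]. For instance
  ∂[2,4,5] = [4,5] − [2,5] + [2,4],
  ∂[1,2,3] = [2,3] − [1,3] + [1,2].
This gives a 12×8 integer matrix of rank 7; reducing to Smith normal form yields diagonal entries (1,1,1,1,1,1,1).

Computing H_k = (kernel of ∂_k) / (image of ∂_{k+1}):

  H_0: rank C_0 − rank ∂_1 = 6 − 5 = 1, and the invariant factors of ∂_1 are all 1, so H_0 = Z.
  H_1: rank ker ∂_1 − rank ∂_2 = (12 − 5) − 7 = 0, and the invariant factors of ∂_2 are all 1, so H_1 = 0.
  H_2: rank ker ∂_2 − rank ∂_3 = (8 − 7) − 0 = 1, and there is no ∂_3, so H_2 = Z.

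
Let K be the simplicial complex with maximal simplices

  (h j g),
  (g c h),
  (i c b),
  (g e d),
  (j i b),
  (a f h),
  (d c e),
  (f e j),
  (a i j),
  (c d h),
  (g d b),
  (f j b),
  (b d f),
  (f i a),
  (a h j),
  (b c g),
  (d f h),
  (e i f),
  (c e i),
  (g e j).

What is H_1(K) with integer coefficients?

H_1 = Z ⊕ Z/2.

Order the vertices as a < b < c < d < e < f < g < h < i < j. Listing each simplex with vertices in this order, K has dimension 2 with simplices:

  0-simplices (10): a, b, c, d, e, f, g, h, i, j
  1-simplices (30): af, ah, ai, aj, bc, bd, bf, bg, bi, bj, cd, ce, cg, ch, ci, de, df, dg, dh, ef, eg, ei, ej, fh, fi, fj, gh, gj, hj, ij
  2-simplices (20): afh, afi, ahj, aij, bcg, bci, bdf, bdg, bfj, bij, cde, cdh, cei, cgh, deg, dfh, efi, efj, egj, ghj

Hence C_0 ≅ Z^10, C_1 ≅ Z^30, C_2 ≅ Z^20.

The boundary map ∂_1: C_1 → C_0 is given by ∂[p,q] = [q] − [p]. For instance
  ∂ci = i − c.
The 10×30 boundary matrix has rank 9 and Smith normal form diag(1,1,1,1,1,1,1,1,1).

The boundary map ∂_2: C_2 → C_1 maps a triangle to the signed sum of its edges. For instance
  ∂ahj = hj − aj + ah,
  ∂cdh = dh − ch + cd.
This gives a 30×20 integer matrix of rank 20; reducing to Smith normal form yields diagonal entries (1,1,1,1,1,1,1,1,1,1,1,1,1,1,1,1,1,1,1,2).

Now H_k = ker ∂_k / im ∂_{k+1}, so:

  H_1: rank ker ∂_1 − rank ∂_2 = (30 − 9) − 20 = 1, and ∂_2 has invariant factor 2 > 1, so H_1 = Z ⊕ Z/2.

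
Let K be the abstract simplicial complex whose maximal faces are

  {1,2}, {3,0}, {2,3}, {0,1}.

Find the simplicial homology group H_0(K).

Order the vertices as 0 < 1 < 2 < 3. Listing each simplex with vertices in this order, K has dimension 1 with simplices:

  0-simplices (4): [0], [1], [2], [3]
  1-simplices (4): [0,1], [0,3], [1,2], [2,3]

giving chain groups C_0 ≅ Z^4, C_1 ≅ Z^4.

Boundary ∂_1: C_1 → C_0 sends each edge [p,q] (with p < q) to q − p. For instance
  ∂[0,1] = [1] − [0].
As a 4×4 matrix over Z this has rank 3, with invariant factors (1,1,1).

Reading off H_k = ker ∂_k / im ∂_{k+1}:

  H_0: rank C_0 − rank ∂_1 = 4 − 3 = 1, and the invariant factors of ∂_1 are all 1, so H_0 ≅ Z.

H_0 ≅ Z.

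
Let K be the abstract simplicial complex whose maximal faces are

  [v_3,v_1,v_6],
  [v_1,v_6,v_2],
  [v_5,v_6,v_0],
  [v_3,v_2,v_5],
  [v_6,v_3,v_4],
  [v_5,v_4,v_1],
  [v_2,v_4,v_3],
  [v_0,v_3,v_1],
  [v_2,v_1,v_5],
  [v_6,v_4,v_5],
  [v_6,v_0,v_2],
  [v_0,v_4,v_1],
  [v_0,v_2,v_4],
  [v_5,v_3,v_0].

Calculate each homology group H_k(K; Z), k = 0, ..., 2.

Fix the vertex order v_0 < v_1 < v_2 < v_3 < v_4 < v_5 < v_6 and write every simplex with vertices in increasing order. Then dim K = 2 and the simplices of K are:

  0-simplices (7): [v_0], [v_1], [v_2], [v_3], [v_4], [v_5], [v_6]
  1-simplices (21): (21 of them)
  2-simplices (14): (14 of them)

Hence C_0 ≅ Z^7, C_1 ≅ Z^21, C_2 ≅ Z^14.

∂_1: C_1 → C_0 sends each edge [p,q] (with p < q) to q − p. For instance
  ∂[v_0,v_5] = [v_5] − [v_0].
The 7×21 boundary matrix has rank 6 and Smith normal form diag(1,1,1,1,1,1).

Boundary ∂_2: C_2 → C_1 sends each 2-simplex [p,q,r] to [q,r] − [p,r] + [p,q]. For instance
  ∂[v_0,v_1,v_4] = [v_1,v_4] − [v_0,v_4] + [v_0,v_1],
  ∂[v_4,v_5,v_6] = [v_5,v_6] − [v_4,v_6] + [v_4,v_5].
As a 21×14 matrix over Z this has rank 13, with invariant factors (1,1,1,1,1,1,1,1,1,1,1,1,1).

Now H_k = ker ∂_k / im ∂_{k+1}, so:

  H_0: rank C_0 − rank ∂_1 = 7 − 6 = 1, and the invariant factors of ∂_1 are all 1, so H_0 ≅ Z.
  H_1: rank ker ∂_1 − rank ∂_2 = (21 − 6) − 13 = 2, and the invariant factors of ∂_2 are all 1, so H_1 ≅ Z^2.
  H_2: rank ker ∂_2 − rank ∂_3 = (14 − 13) − 0 = 1, and there is no ∂_3, so H_2 ≅ Z.

H_0 ≅ Z,  H_1 ≅ Z^2,  H_2 ≅ Z.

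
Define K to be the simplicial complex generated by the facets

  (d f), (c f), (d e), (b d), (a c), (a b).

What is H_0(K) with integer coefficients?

Order the vertices as a < b < c < d < e < f. Listing each simplex with vertices in this order, K has dimension 1 with simplices:

  0-simplices (6): a, b, c, d, e, f
  1-simplices (6): ab, ac, bd, cf, de, df

Hence C_0 ≅ Z^6, C_1 ≅ Z^6.

∂_1: C_1 → C_0 is given by ∂[p,q] = [q] − [p]. For instance
  ∂ac = c − a.
The resulting 6×6 matrix has rank 5, and its Smith normal form has invariant factors (1,1,1,1,1).

Computing H_k = (kernel of ∂_k) / (image of ∂_{k+1}):

  H_0: rank C_0 − rank ∂_1 = 6 − 5 = 1, and the invariant factors of ∂_1 are all 1, so H_0 = Z.

H_0 = Z.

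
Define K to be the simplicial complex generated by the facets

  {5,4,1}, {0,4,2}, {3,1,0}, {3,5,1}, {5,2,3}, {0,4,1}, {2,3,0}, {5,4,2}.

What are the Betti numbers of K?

b_0 = 1, b_1 = 0, b_2 = 1.

We work with the vertex ordering 0 < 1 < 2 < 3 < 4 < 5. The simplices of K, each written with vertices in increasing order, are:

  0-simplices (6): [0], [1], [2], [3], [4], [5]
  1-simplices (12): [0,1], [0,2], [0,3], [0,4], [1,3], [1,4], [1,5], [2,3], [2,4], [2,5], [3,5], [4,5]
  2-simplices (8): [0,1,3], [0,1,4], [0,2,3], [0,2,4], [1,3,5], [1,4,5], [2,3,5], [2,4,5]

Hence C_0 ≅ Z^6, C_1 ≅ Z^12, C_2 ≅ Z^8.

Boundary ∂_1: C_1 → C_0 is given by ∂[p,q] = [q] − [p]. For instance
  ∂[4,5] = [5] − [4].
The 6×12 boundary matrix has rank 5 and Smith normal form diag(1,1,1,1,1).

∂_2: C_2 → C_1 sends each 2-simplex [p,q,r] to [q,r] − [p,r] + [p,q]. For instance
  ∂[0,1,3] = [1,3] − [0,3] + [0,1],
  ∂[1,4,5] = [4,5] − [1,5] + [1,4].
The resulting 12×8 matrix has rank 7, and its Smith normal form has invariant factors (1,1,1,1,1,1,1).

Computing H_k = (kernel of ∂_k) / (image of ∂_{k+1}):

  H_0: rank C_0 − rank ∂_1 = 6 − 5 = 1, and the invariant factors of ∂_1 are all 1, so H_0 ≅ Z.
  H_1: rank ker ∂_1 − rank ∂_2 = (12 − 5) − 7 = 0, and the invariant factors of ∂_2 are all 1, so H_1 ≅ 0.
  H_2: rank ker ∂_2 − rank ∂_3 = (8 − 7) − 0 = 1, and there is no ∂_3, so H_2 ≅ Z.

Hence the Betti numbers are b_0 = 1, b_1 = 0, b_2 = 1.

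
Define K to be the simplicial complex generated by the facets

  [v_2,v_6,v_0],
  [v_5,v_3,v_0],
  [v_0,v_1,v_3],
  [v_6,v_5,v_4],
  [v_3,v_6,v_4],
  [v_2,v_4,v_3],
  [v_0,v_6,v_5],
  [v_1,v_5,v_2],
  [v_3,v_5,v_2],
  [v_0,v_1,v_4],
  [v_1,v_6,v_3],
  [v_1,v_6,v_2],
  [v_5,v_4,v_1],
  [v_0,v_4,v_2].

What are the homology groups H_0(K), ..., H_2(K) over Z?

H_0 = Z,  H_1 = Z^2,  H_2 = Z.

K has 7 vertices, 21 edges, 14 triangles.
rank ∂_0 = 0, rank ∂_1 = 6 ⇒ b_0 = 7 − 0 − 6 = 1; all invariant factors of ∂_1 are 1 so no torsion. So H_0 ≅ Z.
rank ∂_1 = 6, rank ∂_2 = 13 ⇒ b_1 = 21 − 6 − 13 = 2; all invariant factors of ∂_2 are 1 so no torsion. So H_1 ≅ Z^2.
rank ∂_2 = 13, rank ∂_3 = 0 ⇒ b_2 = 14 − 13 − 0 = 1. So H_2 ≅ Z.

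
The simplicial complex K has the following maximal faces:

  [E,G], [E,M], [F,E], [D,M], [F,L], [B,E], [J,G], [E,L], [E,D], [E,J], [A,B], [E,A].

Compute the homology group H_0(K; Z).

Take the total order A < B < D < E < F < G < J < L < M on the vertex set. Then K (dimension 1) consists of the simplices:

  0-simplices (9): A, B, D, E, F, G, J, L, M
  1-simplices (12): AB, AE, BE, DE, DM, EF, EG, EJ, EL, EM, FL, GJ

Hence C_0 ≅ Z^9, C_1 ≅ Z^12.

∂_1: C_1 → C_0 is given by ∂[p,q] = [q] − [p].
The 9×12 boundary matrix has rank 8 and Smith normal form diag(1,1,1,1,1,1,1,1).

From H_k ≅ ker(∂_k) / im(∂_{k+1}) we obtain:

  H_0: rank C_0 − rank ∂_1 = 9 − 8 = 1, and the invariant factors of ∂_1 are all 1, so H_0 ≅ Z.

(K is a triangulation of a wedge of 4 circles.)

H_0 ≅ Z.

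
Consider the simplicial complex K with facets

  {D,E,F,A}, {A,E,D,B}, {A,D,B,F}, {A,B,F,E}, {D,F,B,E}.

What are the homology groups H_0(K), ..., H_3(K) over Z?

Fix the vertex order A < B < D < E < F and write every simplex with vertices in increasing order. Then dim K = 3 and the simplices of K are:

  0-simplices (5): A, B, D, E, F
  1-simplices (10): AB, AD, AE, AF, BD, BE, BF, DE, DF, EF
  2-simplices (10): ABD, ABE, ABF, ADE, ADF, AEF, BDE, BDF, BEF, DEF
  3-simplices (5): ABDE, ABDF, ABEF, ADEF, BDEF

so the chain groups are C_0 ≅ Z^5, C_1 ≅ Z^10, C_2 ≅ Z^10, C_3 ≅ Z^5.

Boundary ∂_1: C_1 → C_0 maps an edge to its endpoints' difference, ∂[p,q] = q − p.
The resulting 5×10 matrix has rank 4, and its Smith normal form has invariant factors (1,1,1,1).

∂_2: C_2 → C_1 maps a triangle to the signed sum of its edges. For instance
  ∂ABE = BE − AE + AB,
  ∂BDF = DF − BF + BD.
This gives a 10×10 integer matrix of rank 6; reducing to Smith normal form yields diagonal entries (1,1,1,1,1,1).

∂_3: C_3 → C_2 sends each 3-simplex σ to the alternating sum Σ_i (−1)^i (σ with its i-th vertex removed). For instance
  ∂ADEF = DEF − AEF + ADF − ADE,
  ∂ABDF = BDF − ADF + ABF − ABD.
This gives a 10×5 integer matrix of rank 4; reducing to Smith normal form yields diagonal entries (1,1,1,1).

Reading off H_k = ker ∂_k / im ∂_{k+1}:

  H_0: rank C_0 − rank ∂_1 = 5 − 4 = 1, and the invariant factors of ∂_1 are all 1, so H_0 ≅ Z.
  H_1: rank ker ∂_1 − rank ∂_2 = (10 − 4) − 6 = 0, and the invariant factors of ∂_2 are all 1, so H_1 ≅ 0.
  H_2: rank ker ∂_2 − rank ∂_3 = (10 − 6) − 4 = 0, and the invariant factors of ∂_3 are all 1, so H_2 ≅ 0.
  H_3: rank ker ∂_3 − rank ∂_4 = (5 − 4) − 0 = 1, and there is no ∂_4, so H_3 ≅ Z.

H_0 = Z,  H_1 = 0,  H_2 = 0,  H_3 = Z.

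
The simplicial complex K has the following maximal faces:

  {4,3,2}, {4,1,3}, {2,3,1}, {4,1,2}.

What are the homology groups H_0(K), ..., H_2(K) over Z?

K has 4 vertices, 6 edges, 4 triangles.
rank ∂_0 = 0, rank ∂_1 = 3 ⇒ b_0 = 4 − 0 − 3 = 1; all invariant factors of ∂_1 are 1 so no torsion. So H_0 = Z.
rank ∂_1 = 3, rank ∂_2 = 3 ⇒ b_1 = 6 − 3 − 3 = 0; all invariant factors of ∂_2 are 1 so no torsion. So H_1 = 0.
rank ∂_2 = 3, rank ∂_3 = 0 ⇒ b_2 = 4 − 3 − 0 = 1. So H_2 = Z.

H_0 ≅ Z,  H_1 = 0,  H_2 ≅ Z.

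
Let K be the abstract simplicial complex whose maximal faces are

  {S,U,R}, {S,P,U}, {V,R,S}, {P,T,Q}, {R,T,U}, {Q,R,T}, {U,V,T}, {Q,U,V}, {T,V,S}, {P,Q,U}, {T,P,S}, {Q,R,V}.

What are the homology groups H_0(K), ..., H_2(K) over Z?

H_0 = Z,  H_1 = Z/2,  H_2 = 0.

We work with the vertex ordering P < Q < R < S < T < U < V. The simplices of K, each written with vertices in increasing order, are:

  0-simplices (7): P, Q, R, S, T, U, V
  1-simplices (18): PQ, PS, PT, PU, QR, QT, QU, QV, RS, RT, RU, RV, ST, SU, SV, TU, TV, UV
  2-simplices (12): PQT, PQU, PST, PSU, QRT, QRV, QUV, RSU, RSV, RTU, STV, TUV

giving chain groups C_0 ≅ Z^7, C_1 ≅ Z^18, C_2 ≅ Z^12.

∂_1: C_1 → C_0 maps an edge to its endpoints' difference, ∂[p,q] = q − p.
This gives a 7×18 integer matrix of rank 6; reducing to Smith normal form yields diagonal entries (1,1,1,1,1,1).

Boundary ∂_2: C_2 → C_1 acts by ∂[p,q,r] = [q,r] − [p,r] + [p,q]. For instance
  ∂RSU = SU − RU + RS,
  ∂QRT = RT − QT + QR.
The 18×12 boundary matrix has rank 12 and Smith normal form diag(1,1,1,1,1,1,1,1,1,1,1,2).

Computing H_k = (kernel of ∂_k) / (image of ∂_{k+1}):

  H_0: rank C_0 − rank ∂_1 = 7 − 6 = 1, and the invariant factors of ∂_1 are all 1, so H_0 ≅ Z.
  H_1: rank ker ∂_1 − rank ∂_2 = (18 − 6) − 12 = 0, and ∂_2 has invariant factor 2 > 1, so H_1 ≅ Z/2.
  H_2: rank ker ∂_2 − rank ∂_3 = (12 − 12) − 0 = 0, and there is no ∂_3, so H_2 ≅ 0.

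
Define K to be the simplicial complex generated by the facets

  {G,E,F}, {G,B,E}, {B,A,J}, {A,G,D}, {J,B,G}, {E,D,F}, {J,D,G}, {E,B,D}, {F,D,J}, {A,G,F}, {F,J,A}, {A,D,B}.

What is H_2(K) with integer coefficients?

Order the vertices as A < B < D < E < F < G < J. Listing each simplex with vertices in this order, K has dimension 2 with simplices:

  0-simplices (7): A, B, D, E, F, G, J
  1-simplices (18): AB, AD, AF, AG, AJ, BD, BE, BG, BJ, DE, DF, DG, DJ, EF, EG, FG, FJ, GJ
  2-simplices (12): ABD, ABJ, ADG, AFG, AFJ, BDE, BEG, BGJ, DEF, DFJ, DGJ, EFG

giving chain groups C_0 ≅ Z^7, C_1 ≅ Z^18, C_2 ≅ Z^12.

The boundary map ∂_1: C_1 → C_0 maps an edge to its endpoints' difference, ∂[p,q] = q − p.
As a 7×18 matrix over Z this has rank 6, with invariant factors (1,1,1,1,1,1).

Boundary ∂_2: C_2 → C_1 acts by ∂[p,q,r] = [q,r] − [p,r] + [p,q]. For instance
  ∂ABJ = BJ − AJ + AB,
  ∂EFG = FG − EG + EF.
The resulting 18×12 matrix has rank 12, and its Smith normal form has invariant factors (1,1,1,1,1,1,1,1,1,1,1,2).

From H_k ≅ ker(∂_k) / im(∂_{k+1}) we obtain:

  H_2: rank ker ∂_2 − rank ∂_3 = (12 − 12) − 0 = 0, and there is no ∂_3, so H_2 ≅ 0.

H_2 ≅ 0.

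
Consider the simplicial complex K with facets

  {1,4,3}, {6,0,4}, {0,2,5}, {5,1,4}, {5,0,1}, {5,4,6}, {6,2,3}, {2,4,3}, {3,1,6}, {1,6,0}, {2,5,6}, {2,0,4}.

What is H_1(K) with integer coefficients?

H_1 = Z_2.

Take the total order 0 < 1 < 2 < 3 < 4 < 5 < 6 on the vertex set. Then K (dimension 2) consists of the simplices:

  0-simplices (7): [0], [1], [2], [3], [4], [5], [6]
  1-simplices (18): [0,1], [0,2], [0,4], [0,5], [0,6], [1,3], [1,4], [1,5], [1,6], [2,3], [2,4], [2,5], [2,6], [3,4], [3,6], [4,5], [4,6], [5,6]
  2-simplices (12): [0,1,5], [0,1,6], [0,2,4], [0,2,5], [0,4,6], [1,3,4], [1,3,6], [1,4,5], [2,3,4], [2,3,6], [2,5,6], [4,5,6]

giving chain groups C_0 ≅ Z^7, C_1 ≅ Z^18, C_2 ≅ Z^12.

The boundary map ∂_1: C_1 → C_0 is given by ∂[p,q] = [q] − [p].
The resulting 7×18 matrix has rank 6, and its Smith normal form has invariant factors (1,1,1,1,1,1).

The boundary map ∂_2: C_2 → C_1 acts by ∂[p,q,r] = [q,r] − [p,r] + [p,q]. For instance
  ∂[0,4,6] = [4,6] − [0,6] + [0,4],
  ∂[1,3,6] = [3,6] − [1,6] + [1,3].
This gives a 18×12 integer matrix of rank 12; reducing to Smith normal form yields diagonal entries (1,1,1,1,1,1,1,1,1,1,1,2).

Computing H_k = (kernel of ∂_k) / (image of ∂_{k+1}):

  H_1: rank ker ∂_1 − rank ∂_2 = (18 − 6) − 12 = 0, and ∂_2 has invariant factor 2 > 1, so H_1 ≅ Z_2.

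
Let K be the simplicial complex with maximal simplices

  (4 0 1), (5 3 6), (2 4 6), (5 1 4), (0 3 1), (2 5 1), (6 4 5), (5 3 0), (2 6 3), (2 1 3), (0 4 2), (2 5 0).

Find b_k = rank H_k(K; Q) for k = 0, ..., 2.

Order the vertices as 0 < 1 < 2 < 3 < 4 < 5 < 6. Listing each simplex with vertices in this order, K has dimension 2 with simplices:

  0-simplices (7): [0], [1], [2], [3], [4], [5], [6]
  1-simplices (18): [0,1], [0,2], [0,3], [0,4], [0,5], [1,2], [1,3], [1,4], [1,5], [2,3], [2,4], [2,5], [2,6], [3,5], [3,6], [4,5], [4,6], [5,6]
  2-simplices (12): [0,1,3], [0,1,4], [0,2,4], [0,2,5], [0,3,5], [1,2,3], [1,2,5], [1,4,5], [2,3,6], [2,4,6], [3,5,6], [4,5,6]

Hence C_0 ≅ Z^7, C_1 ≅ Z^18, C_2 ≅ Z^12.

The boundary map ∂_1: C_1 → C_0 maps an edge to its endpoints' difference, ∂[p,q] = q − p.
This gives a 7×18 integer matrix of rank 6; reducing to Smith normal form yields diagonal entries (1,1,1,1,1,1).

The boundary map ∂_2: C_2 → C_1 maps a triangle to the signed sum of its edges. For instance
  ∂[1,2,3] = [2,3] − [1,3] + [1,2],
  ∂[1,2,5] = [2,5] − [1,5] + [1,2].
As a 18×12 matrix over Z this has rank 12, with invariant factors (1,1,1,1,1,1,1,1,1,1,1,2).

Reading off H_k = ker ∂_k / im ∂_{k+1}:

  H_0: rank C_0 − rank ∂_1 = 7 − 6 = 1, and the invariant factors of ∂_1 are all 1, so H_0 = Z.
  H_1: rank ker ∂_1 − rank ∂_2 = (18 − 6) − 12 = 0, and ∂_2 has invariant factor 2 > 1, so H_1 = Z/2.
  H_2: rank ker ∂_2 − rank ∂_3 = (12 − 12) − 0 = 0, and there is no ∂_3, so H_2 = 0.

(K is a triangulation of the real projective plane RP^2.)

Hence the Betti numbers are b_0 = 1, b_1 = 0, b_2 = 0.

b_0 = 1, b_1 = 0, b_2 = 0.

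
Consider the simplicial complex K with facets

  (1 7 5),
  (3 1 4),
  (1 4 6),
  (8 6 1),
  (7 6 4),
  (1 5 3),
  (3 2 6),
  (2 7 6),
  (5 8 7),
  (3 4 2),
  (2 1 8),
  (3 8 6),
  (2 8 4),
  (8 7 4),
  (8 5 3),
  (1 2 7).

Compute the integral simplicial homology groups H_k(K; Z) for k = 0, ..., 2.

H_0 = Z,  H_1 = Z^2,  H_2 = Z.

K has 8 vertices, 24 edges, 16 triangles.
rank ∂_0 = 0, rank ∂_1 = 7 ⇒ b_0 = 8 − 0 − 7 = 1; all invariant factors of ∂_1 are 1 so no torsion. So H_0 ≅ Z.
rank ∂_1 = 7, rank ∂_2 = 15 ⇒ b_1 = 24 − 7 − 15 = 2; all invariant factors of ∂_2 are 1 so no torsion. So H_1 ≅ Z^2.
rank ∂_2 = 15, rank ∂_3 = 0 ⇒ b_2 = 16 − 15 − 0 = 1. So H_2 ≅ Z.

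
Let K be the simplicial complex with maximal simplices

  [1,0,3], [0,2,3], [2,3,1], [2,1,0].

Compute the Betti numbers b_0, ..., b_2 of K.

K has 4 vertices, 6 edges, 4 triangles.
rank ∂_0 = 0, rank ∂_1 = 3 ⇒ b_0 = 4 − 0 − 3 = 1; all invariant factors of ∂_1 are 1 so no torsion. So H_0 ≅ Z.
rank ∂_1 = 3, rank ∂_2 = 3 ⇒ b_1 = 6 − 3 − 3 = 0; all invariant factors of ∂_2 are 1 so no torsion. So H_1 ≅ 0.
rank ∂_2 = 3, rank ∂_3 = 0 ⇒ b_2 = 4 − 3 − 0 = 1. So H_2 ≅ Z.

b_0 = 1, b_1 = 0, b_2 = 1.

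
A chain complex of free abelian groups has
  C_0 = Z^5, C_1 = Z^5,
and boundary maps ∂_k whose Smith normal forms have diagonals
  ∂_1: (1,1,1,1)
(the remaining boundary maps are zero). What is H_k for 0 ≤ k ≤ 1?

H_0: b_0 = 5 − 0 − 4 = 1; torsion from ∂_1 factors > 1: none. So H_0 ≅ Z.
H_1: b_1 = 5 − 4 − 0 = 1; torsion from ∂_2 factors > 1: none. So H_1 ≅ Z.

H_0 ≅ Z,  H_1 ≅ Z.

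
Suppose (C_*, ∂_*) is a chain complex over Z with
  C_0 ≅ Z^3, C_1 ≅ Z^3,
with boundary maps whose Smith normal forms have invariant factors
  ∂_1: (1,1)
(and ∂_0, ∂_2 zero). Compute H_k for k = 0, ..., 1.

H_0 ≅ Z,  H_1 ≅ Z.

H_0: b_0 = 3 − 0 − 2 = 1; torsion from ∂_1 factors > 1: none. So H_0 ≅ Z.
H_1: b_1 = 3 − 2 − 0 = 1; torsion from ∂_2 factors > 1: none. So H_1 ≅ Z.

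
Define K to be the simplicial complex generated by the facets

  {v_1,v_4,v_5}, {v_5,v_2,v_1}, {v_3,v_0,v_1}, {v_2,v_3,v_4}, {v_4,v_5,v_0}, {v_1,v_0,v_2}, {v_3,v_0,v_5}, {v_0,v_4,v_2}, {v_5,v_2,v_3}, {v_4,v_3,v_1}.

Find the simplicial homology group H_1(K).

H_1 ≅ Z_2.

Take the total order v_0 < v_1 < v_2 < v_3 < v_4 < v_5 on the vertex set. Then K (dimension 2) consists of the simplices:

  0-simplices (6): [v_0], [v_1], [v_2], [v_3], [v_4], [v_5]
  1-simplices (15): (15 of them)
  2-simplices (10): [v_0,v_1,v_2], [v_0,v_1,v_3], [v_0,v_2,v_4], [v_0,v_3,v_5], [v_0,v_4,v_5], [v_1,v_2,v_5], [v_1,v_3,v_4], [v_1,v_4,v_5], [v_2,v_3,v_4], [v_2,v_3,v_5]

giving chain groups C_0 ≅ Z^6, C_1 ≅ Z^15, C_2 ≅ Z^10.

Boundary ∂_1: C_1 → C_0 is given by ∂[p,q] = [q] − [p]. For instance
  ∂[v_4,v_5] = [v_5] − [v_4].
This gives a 6×15 integer matrix of rank 5; reducing to Smith normal form yields diagonal entries (1,1,1,1,1).

Boundary ∂_2: C_2 → C_1 maps a triangle to the signed sum of its edges. For instance
  ∂[v_0,v_4,v_5] = [v_4,v_5] − [v_0,v_5] + [v_0,v_4],
  ∂[v_1,v_4,v_5] = [v_4,v_5] − [v_1,v_5] + [v_1,v_4].
The 15×10 boundary matrix has rank 10 and Smith normal form diag(1,1,1,1,1,1,1,1,1,2).

Computing H_k = (kernel of ∂_k) / (image of ∂_{k+1}):

  H_1: rank ker ∂_1 − rank ∂_2 = (15 − 5) − 10 = 0, and ∂_2 has invariant factor 2 > 1, so H_1 = Z_2.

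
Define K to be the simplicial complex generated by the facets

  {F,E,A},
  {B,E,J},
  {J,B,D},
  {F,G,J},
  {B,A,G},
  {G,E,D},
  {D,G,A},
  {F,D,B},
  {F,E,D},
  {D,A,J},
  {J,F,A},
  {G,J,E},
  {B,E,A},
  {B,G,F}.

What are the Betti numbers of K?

Fix the vertex order A < B < D < E < F < G < J and write every simplex with vertices in increasing order. Then dim K = 2 and the simplices of K are:

  0-simplices (7): A, B, D, E, F, G, J
  1-simplices (21): AB, AD, AE, AF, AG, AJ, BD, BE, BF, BG, BJ, DE, DF, DG, DJ, EF, EG, EJ, FG, FJ, GJ
  2-simplices (14): ABE, ABG, ADG, ADJ, AEF, AFJ, BDF, BDJ, BEJ, BFG, DEF, DEG, EGJ, FGJ

giving chain groups C_0 ≅ Z^7, C_1 ≅ Z^21, C_2 ≅ Z^14.

Boundary ∂_1: C_1 → C_0 maps an edge to its endpoints' difference, ∂[p,q] = q − p. For instance
  ∂DG = G − D.
This gives a 7×21 integer matrix of rank 6; reducing to Smith normal form yields diagonal entries (1,1,1,1,1,1).

Boundary ∂_2: C_2 → C_1 maps a triangle to the signed sum of its edges. For instance
  ∂DEF = EF − DF + DE,
  ∂BDF = DF − BF + BD.
This gives a 21×14 integer matrix of rank 13; reducing to Smith normal form yields diagonal entries (1,1,1,1,1,1,1,1,1,1,1,1,1).

From H_k ≅ ker(∂_k) / im(∂_{k+1}) we obtain:

  H_0: rank C_0 − rank ∂_1 = 7 − 6 = 1, and the invariant factors of ∂_1 are all 1, so H_0 = Z.
  H_1: rank ker ∂_1 − rank ∂_2 = (21 − 6) − 13 = 2, and the invariant factors of ∂_2 are all 1, so H_1 = Z^2.
  H_2: rank ker ∂_2 − rank ∂_3 = (14 − 13) − 0 = 1, and there is no ∂_3, so H_2 = Z.

As a check, the Euler characteristic is 7 − 21 + 14 = 0, which agrees with 1 − 2 + 1 = 0.

Hence the Betti numbers are b_0 = 1, b_1 = 2, b_2 = 1.

b_0 = 1, b_1 = 2, b_2 = 1.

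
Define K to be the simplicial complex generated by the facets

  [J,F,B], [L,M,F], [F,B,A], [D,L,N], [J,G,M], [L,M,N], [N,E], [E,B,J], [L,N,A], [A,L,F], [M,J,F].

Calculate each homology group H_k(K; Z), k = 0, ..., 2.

H_0 ≅ Z,  H_1 ≅ Z,  H_2 = 0.

K has 10 vertices, 20 edges, 10 triangles.
rank ∂_0 = 0, rank ∂_1 = 9 ⇒ b_0 = 10 − 0 − 9 = 1; all invariant factors of ∂_1 are 1 so no torsion. So H_0 ≅ Z.
rank ∂_1 = 9, rank ∂_2 = 10 ⇒ b_1 = 20 − 9 − 10 = 1; all invariant factors of ∂_2 are 1 so no torsion. So H_1 ≅ Z.
rank ∂_2 = 10, rank ∂_3 = 0 ⇒ b_2 = 10 − 10 − 0 = 0. So H_2 ≅ 0.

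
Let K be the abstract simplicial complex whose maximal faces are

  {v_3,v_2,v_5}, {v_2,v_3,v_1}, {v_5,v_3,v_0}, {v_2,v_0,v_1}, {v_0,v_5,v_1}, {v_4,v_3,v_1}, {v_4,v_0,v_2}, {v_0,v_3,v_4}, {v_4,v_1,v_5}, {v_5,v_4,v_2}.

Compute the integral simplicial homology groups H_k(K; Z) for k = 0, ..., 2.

Order the vertices as v_0 < v_1 < v_2 < v_3 < v_4 < v_5. Listing each simplex with vertices in this order, K has dimension 2 with simplices:

  0-simplices (6): [v_0], [v_1], [v_2], [v_3], [v_4], [v_5]
  1-simplices (15): (15 of them)
  2-simplices (10): [v_0,v_1,v_2], [v_0,v_1,v_5], [v_0,v_2,v_4], [v_0,v_3,v_4], [v_0,v_3,v_5], [v_1,v_2,v_3], [v_1,v_3,v_4], [v_1,v_4,v_5], [v_2,v_3,v_5], [v_2,v_4,v_5]

so the chain groups are C_0 ≅ Z^6, C_1 ≅ Z^15, C_2 ≅ Z^10.

The boundary map ∂_1: C_1 → C_0 sends each edge [p,q] (with p < q) to q − p.
As a 6×15 matrix over Z this has rank 5, with invariant factors (1,1,1,1,1).

Boundary ∂_2: C_2 → C_1 maps a triangle to the signed sum of its edges. For instance
  ∂[v_2,v_4,v_5] = [v_4,v_5] − [v_2,v_5] + [v_2,v_4],
  ∂[v_0,v_3,v_4] = [v_3,v_4] − [v_0,v_4] + [v_0,v_3].
This gives a 15×10 integer matrix of rank 10; reducing to Smith normal form yields diagonal entries (1,1,1,1,1,1,1,1,1,2).

Reading off H_k = ker ∂_k / im ∂_{k+1}:

  H_0: rank C_0 − rank ∂_1 = 6 − 5 = 1, and the invariant factors of ∂_1 are all 1, so H_0 = Z.
  H_1: rank ker ∂_1 − rank ∂_2 = (15 − 5) − 10 = 0, and ∂_2 has invariant factor 2 > 1, so H_1 = Z_2.
  H_2: rank ker ∂_2 − rank ∂_3 = (10 − 10) − 0 = 0, and there is no ∂_3, so H_2 = 0.

H_0 = Z,  H_1 = Z_2,  H_2 = 0.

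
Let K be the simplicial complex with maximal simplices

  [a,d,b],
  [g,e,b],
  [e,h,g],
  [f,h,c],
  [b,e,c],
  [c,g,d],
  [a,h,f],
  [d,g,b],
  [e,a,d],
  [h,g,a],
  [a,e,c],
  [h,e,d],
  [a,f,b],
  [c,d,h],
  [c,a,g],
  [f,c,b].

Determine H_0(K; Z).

Fix the vertex order a < b < c < d < e < f < g < h and write every simplex with vertices in increasing order. Then dim K = 2 and the simplices of K are:

  0-simplices (8): a, b, c, d, e, f, g, h
  1-simplices (24): ab, ac, ad, ae, af, ag, ah, bc, bd, be, bf, bg, cd, ce, cf, cg, ch, de, dg, dh, eg, eh, fh, gh
  2-simplices (16): abd, abf, ace, acg, ade, afh, agh, bce, bcf, bdg, beg, cdg, cdh, cfh, deh, egh

so the chain groups are C_0 ≅ Z^8, C_1 ≅ Z^24, C_2 ≅ Z^16.

∂_1: C_1 → C_0 is given by ∂[p,q] = [q] − [p].
The resulting 8×24 matrix has rank 7, and its Smith normal form has invariant factors (1,1,1,1,1,1,1).

∂_2: C_2 → C_1 sends each 2-simplex [p,q,r] to [q,r] − [p,r] + [p,q]. For instance
  ∂ade = de − ae + ad,
  ∂agh = gh − ah + ag.
The 24×16 boundary matrix has rank 15 and Smith normal form diag(1,1,1,1,1,1,1,1,1,1,1,1,1,1,1).

Computing H_k = (kernel of ∂_k) / (image of ∂_{k+1}):

  H_0: rank C_0 − rank ∂_1 = 8 − 7 = 1, and the invariant factors of ∂_1 are all 1, so H_0 ≅ Z.

(K is a triangulation of the torus T^2.)

H_0 ≅ Z.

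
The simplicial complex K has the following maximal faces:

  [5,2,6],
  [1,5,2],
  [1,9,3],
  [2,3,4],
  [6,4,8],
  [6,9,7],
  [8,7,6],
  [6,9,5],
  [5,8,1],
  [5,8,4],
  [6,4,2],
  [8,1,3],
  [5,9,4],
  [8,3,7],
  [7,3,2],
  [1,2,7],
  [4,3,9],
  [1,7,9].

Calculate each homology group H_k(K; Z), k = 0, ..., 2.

H_0 = Z,  H_1 = Z × Z/2,  H_2 = 0.

Fix the vertex order 1 < 2 < 3 < 4 < 5 < 6 < 7 < 8 < 9 and write every simplex with vertices in increasing order. Then dim K = 2 and the simplices of K are:

  0-simplices (9): [1], [2], [3], [4], [5], [6], [7], [8], [9]
  1-simplices (27): (27 of them)
  2-simplices (18): [1,2,5], [1,2,7], [1,3,8], [1,3,9], [1,5,8], [1,7,9], [2,3,4], [2,3,7], [2,4,6], [2,5,6], [3,4,9], [3,7,8], [4,5,8], [4,5,9], [4,6,8], [5,6,9], [6,7,8], [6,7,9]

so the chain groups are C_0 ≅ Z^9, C_1 ≅ Z^27, C_2 ≅ Z^18.

Boundary ∂_1: C_1 → C_0 is given by ∂[p,q] = [q] − [p]. For instance
  ∂[7,9] = [9] − [7].
As a 9×27 matrix over Z this has rank 8, with invariant factors (1,1,1,1,1,1,1,1).

The boundary map ∂_2: C_2 → C_1 acts by ∂[p,q,r] = [q,r] − [p,r] + [p,q]. For instance
  ∂[2,3,7] = [3,7] − [2,7] + [2,3],
  ∂[1,5,8] = [5,8] − [1,8] + [1,5].
This gives a 27×18 integer matrix of rank 18; reducing to Smith normal form yields diagonal entries (1,1,1,1,1,1,1,1,1,1,1,1,1,1,1,1,1,2).

Now H_k = ker ∂_k / im ∂_{k+1}, so:

  H_0: rank C_0 − rank ∂_1 = 9 − 8 = 1, and the invariant factors of ∂_1 are all 1, so H_0 = Z.
  H_1: rank ker ∂_1 − rank ∂_2 = (27 − 8) − 18 = 1, and ∂_2 has invariant factor 2 > 1, so H_1 = Z × Z/2.
  H_2: rank ker ∂_2 − rank ∂_3 = (18 − 18) − 0 = 0, and there is no ∂_3, so H_2 = 0.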